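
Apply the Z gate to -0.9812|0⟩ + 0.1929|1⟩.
-0.9812|0⟩ - 0.1929|1⟩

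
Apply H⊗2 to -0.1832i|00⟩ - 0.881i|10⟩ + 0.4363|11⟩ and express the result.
(0.2182 - 0.5321i)|00⟩ + (-0.2182 - 0.5321i)|01⟩ + (-0.2182 + 0.3489i)|10⟩ + (0.2182 + 0.3489i)|11⟩

H⊗2 gives amp(|y⟩) = (1/2) Σ_x (−1)^(x·y) amp(|x⟩), where x·y is the number of positions in which both x and y have a 1.
|00⟩: (-0.1832i - 0.881i + 0.4363)/2 = (0.2182 - 0.5321i)
|01⟩: (-0.1832i - 0.881i - 0.4363)/2 = (-0.2182 - 0.5321i)
|10⟩: (-0.1832i + 0.881i - 0.4363)/2 = (-0.2182 + 0.3489i)
|11⟩: (-0.1832i + 0.881i + 0.4363)/2 = (0.2182 + 0.3489i)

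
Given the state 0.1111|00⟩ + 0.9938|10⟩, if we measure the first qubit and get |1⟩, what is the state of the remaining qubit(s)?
|0⟩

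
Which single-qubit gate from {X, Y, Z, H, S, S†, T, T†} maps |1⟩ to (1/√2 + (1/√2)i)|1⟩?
T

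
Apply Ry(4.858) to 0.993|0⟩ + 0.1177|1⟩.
-0.8283|0⟩ + 0.5602|1⟩

Ry(4.858) = [[cos(θ/2), −sin(θ/2)], [sin(θ/2), cos(θ/2)]]; θ = 4.858, cos(θ/2) ≈ -0.756669, sin(θ/2) ≈ 0.653798.
With a = amp(|0⟩) = 0.993 and b = amp(|1⟩) = 0.1177:
new amp(|0⟩) = (-0.756669)·a + (-0.653798)·b = -0.8283
new amp(|1⟩) = (0.653798)·a + (-0.756669)·b = 0.5602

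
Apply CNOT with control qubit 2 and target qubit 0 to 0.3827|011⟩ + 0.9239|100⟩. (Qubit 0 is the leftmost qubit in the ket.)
0.9239|100⟩ + 0.3827|111⟩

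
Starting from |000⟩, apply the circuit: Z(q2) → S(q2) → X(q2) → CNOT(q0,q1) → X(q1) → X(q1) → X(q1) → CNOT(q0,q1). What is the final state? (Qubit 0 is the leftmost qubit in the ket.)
|011⟩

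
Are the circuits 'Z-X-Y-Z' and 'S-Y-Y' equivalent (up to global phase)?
No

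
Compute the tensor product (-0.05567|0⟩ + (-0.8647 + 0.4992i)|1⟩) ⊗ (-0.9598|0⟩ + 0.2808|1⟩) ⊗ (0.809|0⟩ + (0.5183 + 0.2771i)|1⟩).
0.04323|000⟩ + (0.02769 + 0.01481i)|001⟩ - 0.01265|010⟩ + (-0.008102 - 0.004332i)|011⟩ + (0.6714 - 0.3876i)|100⟩ + (0.5629 - 0.01836i)|101⟩ + (-0.1964 + 0.1134i)|110⟩ + (-0.1647 + 0.005371i)|111⟩

amp(|b₁b₂…⟩) = product of the factor amplitudes for bits b₁, b₂, …; only kets whose every factor amplitude is nonzero survive.
|000⟩: (-0.05567)(-0.9598)(0.809) = 0.04323
|001⟩: (-0.05567)(-0.9598)(0.5183 + 0.2771i) = (0.02769 + 0.01481i)
|010⟩: (-0.05567)(0.2808)(0.809) = -0.01265
|011⟩: (-0.05567)(0.2808)(0.5183 + 0.2771i) = (-0.008102 - 0.004332i)
|100⟩: (-0.8647 + 0.4992i)(-0.9598)(0.809) = (0.6714 - 0.3876i)
|101⟩: (-0.8647 + 0.4992i)(-0.9598)(0.5183 + 0.2771i) = (0.5629 - 0.01836i)
|110⟩: (-0.8647 + 0.4992i)(0.2808)(0.809) = (-0.1964 + 0.1134i)
|111⟩: (-0.8647 + 0.4992i)(0.2808)(0.5183 + 0.2771i) = (-0.1647 + 0.005371i)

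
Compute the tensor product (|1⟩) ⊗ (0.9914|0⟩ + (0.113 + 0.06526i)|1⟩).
0.9914|10⟩ + (0.113 + 0.06526i)|11⟩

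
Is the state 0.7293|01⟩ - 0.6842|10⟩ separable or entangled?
Entangled

Writing the state as a|00⟩ + b|01⟩ + c|10⟩ + d|11⟩, it is a product state iff ad − bc = 0.
Here (a, b, c, d) = (0, 0.7293, -0.6842, 0): ad − bc = (0)(0) − (0.7293)(-0.6842) = 0.499 ≠ 0, so the state is entangled.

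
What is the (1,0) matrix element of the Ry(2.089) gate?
0.8647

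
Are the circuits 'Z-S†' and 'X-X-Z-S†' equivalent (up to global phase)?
Yes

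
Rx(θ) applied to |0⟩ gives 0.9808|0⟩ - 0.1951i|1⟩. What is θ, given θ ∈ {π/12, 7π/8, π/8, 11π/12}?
π/8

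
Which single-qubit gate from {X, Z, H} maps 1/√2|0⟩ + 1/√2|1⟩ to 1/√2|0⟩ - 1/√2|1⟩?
Z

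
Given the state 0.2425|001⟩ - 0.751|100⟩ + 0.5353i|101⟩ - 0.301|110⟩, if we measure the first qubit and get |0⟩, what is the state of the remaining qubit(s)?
|01⟩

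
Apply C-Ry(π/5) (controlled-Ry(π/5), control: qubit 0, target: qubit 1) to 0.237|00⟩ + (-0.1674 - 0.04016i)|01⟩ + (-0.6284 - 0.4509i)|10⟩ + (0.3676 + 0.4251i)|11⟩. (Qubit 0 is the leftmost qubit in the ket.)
0.237|00⟩ + (-0.1674 - 0.04016i)|01⟩ + (-0.7112 - 0.5602i)|10⟩ + (0.1554 + 0.265i)|11⟩

C-Ry(π/5) leaves the control-|0⟩ kets |00⟩, |01⟩ unchanged and applies Ry(π/5) to qubit 1 on the control-|1⟩ pair (|10⟩, |11⟩).
Ry(π/5) = [[cos(θ/2), −sin(θ/2)], [sin(θ/2), cos(θ/2)]]; θ = π/5, cos(θ/2) ≈ 0.951057, sin(θ/2) ≈ 0.309017.
With a = amp(|10⟩) = (-0.6284 - 0.4509i) and b = amp(|11⟩) = (0.3676 + 0.4251i):
new amp(|10⟩) = (0.951057)·a + (-0.309017)·b = (-0.7112 - 0.5602i)
new amp(|11⟩) = (0.309017)·a + (0.951057)·b = (0.1554 + 0.265i)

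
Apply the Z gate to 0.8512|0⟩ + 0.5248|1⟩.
0.8512|0⟩ - 0.5248|1⟩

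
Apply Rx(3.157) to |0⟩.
-0.007704|0⟩ - i|1⟩

Rx(3.157) = [[cos(θ/2), −i·sin(θ/2)], [−i·sin(θ/2), cos(θ/2)]]; θ = 3.157, cos(θ/2) ≈ -0.0077036, sin(θ/2) ≈ 0.99997.
With a = amp(|0⟩) = 1 and b = amp(|1⟩) = 0:
new amp(|0⟩) = (-0.0077036)·a + (-0.99997i)·b = -0.007704
new amp(|1⟩) = (-0.99997i)·a + (-0.0077036)·b = -i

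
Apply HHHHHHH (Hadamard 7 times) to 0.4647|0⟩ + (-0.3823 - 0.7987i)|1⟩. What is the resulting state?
(0.05827 - 0.5648i)|0⟩ + (0.5989 + 0.5648i)|1⟩

H² = I, so H^7 = H: a single Hadamard. With (a, b) = (0.4647, (-0.3823 - 0.7987i)), H gives ((a + b)/√2, (a − b)/√2) = ((0.05827 - 0.5648i), (0.5989 + 0.5648i)).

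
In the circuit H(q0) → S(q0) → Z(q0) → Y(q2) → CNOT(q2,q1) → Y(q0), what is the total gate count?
6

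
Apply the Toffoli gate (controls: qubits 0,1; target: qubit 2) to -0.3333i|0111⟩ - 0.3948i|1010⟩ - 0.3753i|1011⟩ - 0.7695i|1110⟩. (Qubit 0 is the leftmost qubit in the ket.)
-0.3333i|0111⟩ - 0.3948i|1010⟩ - 0.3753i|1011⟩ - 0.7695i|1100⟩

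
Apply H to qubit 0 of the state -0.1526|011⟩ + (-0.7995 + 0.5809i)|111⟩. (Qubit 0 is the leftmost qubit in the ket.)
(-0.6732 + 0.4108i)|011⟩ + (0.4574 - 0.4108i)|111⟩

H on qubit 0 mixes each pair of kets that differ only in qubit 0: amplitudes (a, b) of (|…0…⟩, |…1…⟩) become ((a + b)/√2, (a − b)/√2). Kets absent from the input have amplitude 0.
(|011⟩, |111⟩): (a, b) = (-0.1526, (-0.7995 + 0.5809i)) → ((-0.6732 + 0.4108i), (0.4574 - 0.4108i))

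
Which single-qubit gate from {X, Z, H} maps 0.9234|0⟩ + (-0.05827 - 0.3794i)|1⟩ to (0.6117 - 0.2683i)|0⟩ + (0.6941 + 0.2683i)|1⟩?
H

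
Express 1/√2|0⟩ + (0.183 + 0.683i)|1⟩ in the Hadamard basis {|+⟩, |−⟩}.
(0.6294 + 0.483i)|+⟩ + (0.3706 - 0.483i)|−⟩

With |ψ⟩ = α|0⟩ + β|1⟩, the Hadamard-basis coefficients are ⟨+|ψ⟩ = (α + β)/√2 and ⟨−|ψ⟩ = (α − β)/√2.
Here α = 1/√2, β = (0.183 + 0.683i): (α + β)/√2 = (0.6294 + 0.483i), (α − β)/√2 = (0.3706 - 0.483i).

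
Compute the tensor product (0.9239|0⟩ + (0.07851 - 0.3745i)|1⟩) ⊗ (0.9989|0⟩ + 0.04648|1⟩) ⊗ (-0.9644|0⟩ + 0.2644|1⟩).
-0.89|000⟩ + 0.244|001⟩ - 0.04141|010⟩ + 0.01135|011⟩ + (-0.07563 + 0.3608i)|100⟩ + (0.02074 - 0.09891i)|101⟩ + (-0.003519 + 0.01679i)|110⟩ + (0.0009648 - 0.004602i)|111⟩

amp(|b₁b₂…⟩) = product of the factor amplitudes for bits b₁, b₂, …; only kets whose every factor amplitude is nonzero survive.
|000⟩: (0.9239)(0.9989)(-0.9644) = -0.89
|001⟩: (0.9239)(0.9989)(0.2644) = 0.244
|010⟩: (0.9239)(0.04648)(-0.9644) = -0.04141
|011⟩: (0.9239)(0.04648)(0.2644) = 0.01135
|100⟩: (0.07851 - 0.3745i)(0.9989)(-0.9644) = (-0.07563 + 0.3608i)
|101⟩: (0.07851 - 0.3745i)(0.9989)(0.2644) = (0.02074 - 0.09891i)
|110⟩: (0.07851 - 0.3745i)(0.04648)(-0.9644) = (-0.003519 + 0.01679i)
|111⟩: (0.07851 - 0.3745i)(0.04648)(0.2644) = (0.0009648 - 0.004602i)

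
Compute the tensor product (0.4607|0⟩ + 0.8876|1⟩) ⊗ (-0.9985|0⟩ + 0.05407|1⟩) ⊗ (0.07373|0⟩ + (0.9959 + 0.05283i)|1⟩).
-0.03392|000⟩ + (-0.4581 - 0.0243i)|001⟩ + 0.001837|010⟩ + (0.02481 + 0.001316i)|011⟩ - 0.06534|100⟩ + (-0.8826 - 0.04682i)|101⟩ + 0.003538|110⟩ + (0.0478 + 0.002535i)|111⟩

amp(|b₁b₂…⟩) = product of the factor amplitudes for bits b₁, b₂, …; only kets whose every factor amplitude is nonzero survive.
|000⟩: (0.4607)(-0.9985)(0.07373) = -0.03392
|001⟩: (0.4607)(-0.9985)(0.9959 + 0.05283i) = (-0.4581 - 0.0243i)
|010⟩: (0.4607)(0.05407)(0.07373) = 0.001837
|011⟩: (0.4607)(0.05407)(0.9959 + 0.05283i) = (0.02481 + 0.001316i)
|100⟩: (0.8876)(-0.9985)(0.07373) = -0.06534
|101⟩: (0.8876)(-0.9985)(0.9959 + 0.05283i) = (-0.8826 - 0.04682i)
|110⟩: (0.8876)(0.05407)(0.07373) = 0.003538
|111⟩: (0.8876)(0.05407)(0.9959 + 0.05283i) = (0.0478 + 0.002535i)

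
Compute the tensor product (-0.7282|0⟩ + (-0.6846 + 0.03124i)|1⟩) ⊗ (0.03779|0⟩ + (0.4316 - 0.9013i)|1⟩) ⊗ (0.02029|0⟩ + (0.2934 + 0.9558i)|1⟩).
-0.0005584|000⟩ + (-0.008074 - 0.0263i)|001⟩ + (-0.006377 + 0.01332i)|010⟩ + (-0.7195 - 0.1078i)|011⟩ + (-0.0005249 + 0.00002395i)|100⟩ + (-0.008719 - 0.02438i)|101⟩ + (-0.005424 + 0.01279i)|110⟩ + (-0.6811 - 0.07051i)|111⟩

amp(|b₁b₂…⟩) = product of the factor amplitudes for bits b₁, b₂, …; only kets whose every factor amplitude is nonzero survive.
|000⟩: (-0.7282)(0.03779)(0.02029) = -0.0005584
|001⟩: (-0.7282)(0.03779)(0.2934 + 0.9558i) = (-0.008074 - 0.0263i)
|010⟩: (-0.7282)(0.4316 - 0.9013i)(0.02029) = (-0.006377 + 0.01332i)
|011⟩: (-0.7282)(0.4316 - 0.9013i)(0.2934 + 0.9558i) = (-0.7195 - 0.1078i)
|100⟩: (-0.6846 + 0.03124i)(0.03779)(0.02029) = (-0.0005249 + 0.00002395i)
|101⟩: (-0.6846 + 0.03124i)(0.03779)(0.2934 + 0.9558i) = (-0.008719 - 0.02438i)
|110⟩: (-0.6846 + 0.03124i)(0.4316 - 0.9013i)(0.02029) = (-0.005424 + 0.01279i)
|111⟩: (-0.6846 + 0.03124i)(0.4316 - 0.9013i)(0.2934 + 0.9558i) = (-0.6811 - 0.07051i)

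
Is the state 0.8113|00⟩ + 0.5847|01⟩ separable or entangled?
Separable

Writing the state as a|00⟩ + b|01⟩ + c|10⟩ + d|11⟩, it is a product state iff ad − bc = 0.
Here (a, b, c, d) = (0.8113, 0.5847, 0, 0): ad − bc = (0.8113)(0) − (0.5847)(0) = 0, so the state is separable.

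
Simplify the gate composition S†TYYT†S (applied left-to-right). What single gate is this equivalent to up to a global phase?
I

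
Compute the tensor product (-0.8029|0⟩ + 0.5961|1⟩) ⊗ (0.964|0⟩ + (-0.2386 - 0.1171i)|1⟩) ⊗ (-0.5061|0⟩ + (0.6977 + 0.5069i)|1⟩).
0.3917|000⟩ + (-0.54 - 0.3923i)|001⟩ + (-0.09695 - 0.04758i)|010⟩ + (0.086 + 0.1627i)|011⟩ - 0.2908|100⟩ + (0.4009 + 0.2913i)|101⟩ + (0.07198 + 0.03533i)|110⟩ + (-0.06385 - 0.1208i)|111⟩

amp(|b₁b₂…⟩) = product of the factor amplitudes for bits b₁, b₂, …; only kets whose every factor amplitude is nonzero survive.
|000⟩: (-0.8029)(0.964)(-0.5061) = 0.3917
|001⟩: (-0.8029)(0.964)(0.6977 + 0.5069i) = (-0.54 - 0.3923i)
|010⟩: (-0.8029)(-0.2386 - 0.1171i)(-0.5061) = (-0.09695 - 0.04758i)
|011⟩: (-0.8029)(-0.2386 - 0.1171i)(0.6977 + 0.5069i) = (0.086 + 0.1627i)
|100⟩: (0.5961)(0.964)(-0.5061) = -0.2908
|101⟩: (0.5961)(0.964)(0.6977 + 0.5069i) = (0.4009 + 0.2913i)
|110⟩: (0.5961)(-0.2386 - 0.1171i)(-0.5061) = (0.07198 + 0.03533i)
|111⟩: (0.5961)(-0.2386 - 0.1171i)(0.6977 + 0.5069i) = (-0.06385 - 0.1208i)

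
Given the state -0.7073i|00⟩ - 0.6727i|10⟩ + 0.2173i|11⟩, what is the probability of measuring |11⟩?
0.04722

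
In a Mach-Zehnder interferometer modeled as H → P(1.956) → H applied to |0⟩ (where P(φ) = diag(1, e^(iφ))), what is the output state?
(0.3121 + 0.4634i)|0⟩ + (0.6879 - 0.4634i)|1⟩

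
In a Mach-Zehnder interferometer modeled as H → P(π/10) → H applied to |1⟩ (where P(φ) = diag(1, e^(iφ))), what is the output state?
(0.02447 - 0.1545i)|0⟩ + (0.9755 + 0.1545i)|1⟩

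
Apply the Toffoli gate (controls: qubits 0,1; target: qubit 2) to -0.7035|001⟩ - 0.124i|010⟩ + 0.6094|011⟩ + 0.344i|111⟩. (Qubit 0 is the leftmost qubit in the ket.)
-0.7035|001⟩ - 0.124i|010⟩ + 0.6094|011⟩ + 0.344i|110⟩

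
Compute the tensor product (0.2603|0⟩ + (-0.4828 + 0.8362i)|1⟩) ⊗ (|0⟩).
0.2603|00⟩ + (-0.4828 + 0.8362i)|10⟩

amp(|b₁b₂…⟩) = product of the factor amplitudes for bits b₁, b₂, …; only kets whose every factor amplitude is nonzero survive.
|00⟩: (0.2603)(1) = 0.2603
|10⟩: (-0.4828 + 0.8362i)(1) = (-0.4828 + 0.8362i)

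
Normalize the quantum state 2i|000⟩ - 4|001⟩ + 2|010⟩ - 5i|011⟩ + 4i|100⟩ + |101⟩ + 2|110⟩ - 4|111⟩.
0.2157i|000⟩ - 0.4313|001⟩ + 0.2157|010⟩ - 0.5392i|011⟩ + 0.4313i|100⟩ + 0.1078|101⟩ + 0.2157|110⟩ - 0.4313|111⟩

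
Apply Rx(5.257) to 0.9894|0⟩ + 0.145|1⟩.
(-0.862 - 0.07118i)|0⟩ + (-0.1263 - 0.4857i)|1⟩

Rx(5.257) = [[cos(θ/2), −i·sin(θ/2)], [−i·sin(θ/2), cos(θ/2)]]; θ = 5.257, cos(θ/2) ≈ -0.871231, sin(θ/2) ≈ 0.490874.
With a = amp(|0⟩) = 0.9894 and b = amp(|1⟩) = 0.145:
new amp(|0⟩) = (-0.871231)·a + (-0.490874i)·b = (-0.862 - 0.07118i)
new amp(|1⟩) = (-0.490874i)·a + (-0.871231)·b = (-0.1263 - 0.4857i)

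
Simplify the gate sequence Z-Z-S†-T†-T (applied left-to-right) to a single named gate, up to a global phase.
S†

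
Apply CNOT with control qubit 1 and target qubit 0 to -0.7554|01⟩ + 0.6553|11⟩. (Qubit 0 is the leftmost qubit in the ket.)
0.6553|01⟩ - 0.7554|11⟩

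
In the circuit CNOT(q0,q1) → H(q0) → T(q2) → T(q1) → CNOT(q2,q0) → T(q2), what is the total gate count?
6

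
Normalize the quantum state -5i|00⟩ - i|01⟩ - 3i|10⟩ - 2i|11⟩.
-0.8006i|00⟩ - 0.1601i|01⟩ - 0.4804i|10⟩ - 0.3203i|11⟩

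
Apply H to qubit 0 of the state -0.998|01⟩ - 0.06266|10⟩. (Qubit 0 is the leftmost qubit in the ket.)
-0.04431|00⟩ - 0.7057|01⟩ + 0.04431|10⟩ - 0.7057|11⟩

H on qubit 0 mixes each pair of kets that differ only in qubit 0: amplitudes (a, b) of (|…0…⟩, |…1…⟩) become ((a + b)/√2, (a − b)/√2). Kets absent from the input have amplitude 0.
(|00⟩, |10⟩): (a, b) = (0, -0.06266) → (-0.04431, 0.04431)
(|01⟩, |11⟩): (a, b) = (-0.998, 0) → (-0.7057, -0.7057)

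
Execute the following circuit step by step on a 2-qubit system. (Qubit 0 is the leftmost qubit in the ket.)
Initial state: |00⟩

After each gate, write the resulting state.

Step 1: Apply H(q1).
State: 1/√2|00⟩ + 1/√2|01⟩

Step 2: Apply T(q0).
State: 1/√2|00⟩ + 1/√2|01⟩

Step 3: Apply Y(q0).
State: (1/√2)i|10⟩ + (1/√2)i|11⟩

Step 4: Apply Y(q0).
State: 1/√2|00⟩ + 1/√2|01⟩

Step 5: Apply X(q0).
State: 1/√2|10⟩ + 1/√2|11⟩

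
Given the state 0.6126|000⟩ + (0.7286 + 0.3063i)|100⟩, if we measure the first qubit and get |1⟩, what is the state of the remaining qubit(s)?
(0.9219 + 0.3875i)|00⟩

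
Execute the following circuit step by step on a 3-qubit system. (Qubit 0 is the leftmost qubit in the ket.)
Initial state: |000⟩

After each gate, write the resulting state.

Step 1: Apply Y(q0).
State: i|100⟩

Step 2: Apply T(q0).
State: (-1/√2 + (1/√2)i)|100⟩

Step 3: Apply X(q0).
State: (-1/√2 + (1/√2)i)|000⟩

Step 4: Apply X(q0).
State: (-1/√2 + (1/√2)i)|100⟩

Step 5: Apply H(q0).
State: (-1/2 + (1/2)i)|000⟩ + (1/2 - (1/2)i)|100⟩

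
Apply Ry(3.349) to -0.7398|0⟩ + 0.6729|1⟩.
-0.5927|0⟩ - 0.8055|1⟩

Ry(3.349) = [[cos(θ/2), −sin(θ/2)], [sin(θ/2), cos(θ/2)]]; θ = 3.349, cos(θ/2) ≈ -0.103518, sin(θ/2) ≈ 0.994628.
With a = amp(|0⟩) = -0.7398 and b = amp(|1⟩) = 0.6729:
new amp(|0⟩) = (-0.103518)·a + (-0.994628)·b = -0.5927
new amp(|1⟩) = (0.994628)·a + (-0.103518)·b = -0.8055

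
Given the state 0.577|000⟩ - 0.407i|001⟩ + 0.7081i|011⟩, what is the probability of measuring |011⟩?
0.5014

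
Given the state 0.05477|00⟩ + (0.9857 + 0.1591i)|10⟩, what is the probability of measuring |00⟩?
0.003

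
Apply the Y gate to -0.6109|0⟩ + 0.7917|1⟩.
-0.7917i|0⟩ - 0.6109i|1⟩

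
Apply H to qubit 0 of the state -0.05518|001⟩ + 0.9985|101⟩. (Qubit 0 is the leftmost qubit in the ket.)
0.667|001⟩ - 0.7451|101⟩

H on qubit 0 mixes each pair of kets that differ only in qubit 0: amplitudes (a, b) of (|…0…⟩, |…1…⟩) become ((a + b)/√2, (a − b)/√2). Kets absent from the input have amplitude 0.
(|001⟩, |101⟩): (a, b) = (-0.05518, 0.9985) → (0.667, -0.7451)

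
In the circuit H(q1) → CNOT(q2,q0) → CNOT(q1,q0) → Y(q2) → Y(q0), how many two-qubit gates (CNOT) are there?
2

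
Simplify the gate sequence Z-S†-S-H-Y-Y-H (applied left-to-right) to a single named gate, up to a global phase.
Z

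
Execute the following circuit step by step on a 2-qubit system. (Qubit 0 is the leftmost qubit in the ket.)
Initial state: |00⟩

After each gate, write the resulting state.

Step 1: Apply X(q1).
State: |01⟩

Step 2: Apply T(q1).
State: (1/√2 + (1/√2)i)|01⟩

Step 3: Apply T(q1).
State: i|01⟩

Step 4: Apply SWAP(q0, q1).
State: i|10⟩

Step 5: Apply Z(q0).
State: -i|10⟩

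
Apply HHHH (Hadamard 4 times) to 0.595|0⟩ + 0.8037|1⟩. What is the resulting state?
0.595|0⟩ + 0.8037|1⟩

H² = I, so an even number of Hadamards cancels: H^4 = I and the state is unchanged.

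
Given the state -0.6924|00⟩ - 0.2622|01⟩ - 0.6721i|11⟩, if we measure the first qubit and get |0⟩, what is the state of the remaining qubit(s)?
-0.9352|0⟩ - 0.3541|1⟩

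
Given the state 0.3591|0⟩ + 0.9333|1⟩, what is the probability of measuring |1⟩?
0.871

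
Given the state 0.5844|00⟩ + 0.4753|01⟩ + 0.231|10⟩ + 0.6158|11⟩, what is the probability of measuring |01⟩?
0.2259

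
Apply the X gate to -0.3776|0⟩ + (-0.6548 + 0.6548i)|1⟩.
(-0.6548 + 0.6548i)|0⟩ - 0.3776|1⟩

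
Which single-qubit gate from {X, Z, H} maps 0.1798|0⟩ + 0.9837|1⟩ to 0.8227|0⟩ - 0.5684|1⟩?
H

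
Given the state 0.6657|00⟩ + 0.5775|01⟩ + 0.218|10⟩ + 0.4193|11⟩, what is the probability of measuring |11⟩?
0.1758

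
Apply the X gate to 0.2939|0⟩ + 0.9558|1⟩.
0.9558|0⟩ + 0.2939|1⟩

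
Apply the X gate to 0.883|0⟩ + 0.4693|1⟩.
0.4693|0⟩ + 0.883|1⟩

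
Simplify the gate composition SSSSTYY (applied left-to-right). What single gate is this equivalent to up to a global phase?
T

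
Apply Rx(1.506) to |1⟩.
-0.6838i|0⟩ + 0.7296|1⟩

Rx(1.506) = [[cos(θ/2), −i·sin(θ/2)], [−i·sin(θ/2), cos(θ/2)]]; θ = 1.506, cos(θ/2) ≈ 0.729641, sin(θ/2) ≈ 0.683831.
With a = amp(|0⟩) = 0 and b = amp(|1⟩) = 1:
new amp(|0⟩) = (0.729641)·a + (-0.683831i)·b = -0.6838i
new amp(|1⟩) = (-0.683831i)·a + (0.729641)·b = 0.7296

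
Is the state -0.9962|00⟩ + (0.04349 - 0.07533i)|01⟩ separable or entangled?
Separable

Writing the state as a|00⟩ + b|01⟩ + c|10⟩ + d|11⟩, it is a product state iff ad − bc = 0.
Here (a, b, c, d) = (-0.9962, (0.04349 - 0.07533i), 0, 0): ad − bc = (-0.9962)(0) − (0.04349 - 0.07533i)(0) = 0, so the state is separable.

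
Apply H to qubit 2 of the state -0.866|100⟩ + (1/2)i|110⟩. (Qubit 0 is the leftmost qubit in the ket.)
-0.6124|100⟩ - 0.6124|101⟩ + (1/√8)i|110⟩ + (1/√8)i|111⟩

H on qubit 2 mixes each pair of kets that differ only in qubit 2: amplitudes (a, b) of (|…0…⟩, |…1…⟩) become ((a + b)/√2, (a − b)/√2). Kets absent from the input have amplitude 0.
(|100⟩, |101⟩): (a, b) = (-0.866, 0) → (-0.6124, -0.6124)
(|110⟩, |111⟩): (a, b) = ((1/2)i, 0) → ((1/√8)i, (1/√8)i)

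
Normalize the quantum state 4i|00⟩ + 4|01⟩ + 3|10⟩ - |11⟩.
0.6172i|00⟩ + 0.6172|01⟩ + 0.4629|10⟩ - 0.1543|11⟩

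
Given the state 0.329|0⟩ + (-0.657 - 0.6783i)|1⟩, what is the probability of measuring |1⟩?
0.8917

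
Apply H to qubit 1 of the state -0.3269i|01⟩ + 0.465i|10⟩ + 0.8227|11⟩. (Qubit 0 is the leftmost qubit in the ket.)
-0.2312i|00⟩ + 0.2312i|01⟩ + (0.5817 + 0.3288i)|10⟩ + (-0.5817 + 0.3288i)|11⟩

H on qubit 1 mixes each pair of kets that differ only in qubit 1: amplitudes (a, b) of (|…0…⟩, |…1…⟩) become ((a + b)/√2, (a − b)/√2). Kets absent from the input have amplitude 0.
(|00⟩, |01⟩): (a, b) = (0, -0.3269i) → (-0.2312i, 0.2312i)
(|10⟩, |11⟩): (a, b) = (0.465i, 0.8227) → ((0.5817 + 0.3288i), (-0.5817 + 0.3288i))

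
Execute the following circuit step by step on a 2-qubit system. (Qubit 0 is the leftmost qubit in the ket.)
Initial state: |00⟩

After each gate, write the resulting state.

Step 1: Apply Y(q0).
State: i|10⟩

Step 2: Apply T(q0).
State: (-1/√2 + (1/√2)i)|10⟩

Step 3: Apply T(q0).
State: -|10⟩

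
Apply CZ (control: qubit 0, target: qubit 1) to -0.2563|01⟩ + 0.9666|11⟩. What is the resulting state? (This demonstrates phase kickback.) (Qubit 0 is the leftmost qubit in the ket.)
-0.2563|01⟩ - 0.9666|11⟩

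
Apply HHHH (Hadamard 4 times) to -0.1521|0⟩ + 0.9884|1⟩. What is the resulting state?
-0.1521|0⟩ + 0.9884|1⟩

H² = I, so an even number of Hadamards cancels: H^4 = I and the state is unchanged.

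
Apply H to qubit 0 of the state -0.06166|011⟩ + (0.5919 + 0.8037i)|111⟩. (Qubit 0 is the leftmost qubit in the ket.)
(0.3749 + 0.5683i)|011⟩ + (-0.4621 - 0.5683i)|111⟩

H on qubit 0 mixes each pair of kets that differ only in qubit 0: amplitudes (a, b) of (|…0…⟩, |…1…⟩) become ((a + b)/√2, (a − b)/√2). Kets absent from the input have amplitude 0.
(|011⟩, |111⟩): (a, b) = (-0.06166, (0.5919 + 0.8037i)) → ((0.3749 + 0.5683i), (-0.4621 - 0.5683i))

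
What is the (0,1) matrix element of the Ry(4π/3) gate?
-0.866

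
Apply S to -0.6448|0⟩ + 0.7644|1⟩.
-0.6448|0⟩ + 0.7644i|1⟩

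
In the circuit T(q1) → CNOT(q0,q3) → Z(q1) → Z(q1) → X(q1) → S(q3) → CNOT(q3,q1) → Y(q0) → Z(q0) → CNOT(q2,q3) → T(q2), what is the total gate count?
11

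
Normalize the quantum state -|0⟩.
-|0⟩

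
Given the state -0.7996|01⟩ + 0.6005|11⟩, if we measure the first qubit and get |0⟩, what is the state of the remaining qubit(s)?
-|1⟩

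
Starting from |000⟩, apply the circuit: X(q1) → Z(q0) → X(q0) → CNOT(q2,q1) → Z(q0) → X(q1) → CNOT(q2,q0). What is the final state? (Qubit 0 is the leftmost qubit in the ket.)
-|100⟩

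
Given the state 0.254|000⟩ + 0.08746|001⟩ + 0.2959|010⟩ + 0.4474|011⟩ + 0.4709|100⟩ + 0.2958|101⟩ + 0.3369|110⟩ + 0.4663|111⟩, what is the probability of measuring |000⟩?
0.06452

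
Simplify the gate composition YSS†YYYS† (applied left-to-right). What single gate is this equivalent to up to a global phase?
S†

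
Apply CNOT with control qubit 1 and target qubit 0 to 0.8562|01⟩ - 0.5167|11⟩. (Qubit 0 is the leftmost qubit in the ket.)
-0.5167|01⟩ + 0.8562|11⟩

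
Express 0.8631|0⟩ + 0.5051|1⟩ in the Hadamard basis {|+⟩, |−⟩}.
0.9675|+⟩ + 0.2531|−⟩

With |ψ⟩ = α|0⟩ + β|1⟩, the Hadamard-basis coefficients are ⟨+|ψ⟩ = (α + β)/√2 and ⟨−|ψ⟩ = (α − β)/√2.
Here α = 0.8631, β = 0.5051: (α + β)/√2 = 0.9675, (α − β)/√2 = 0.2531.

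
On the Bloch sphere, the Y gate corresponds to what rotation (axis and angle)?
Rotation by π around the y-axis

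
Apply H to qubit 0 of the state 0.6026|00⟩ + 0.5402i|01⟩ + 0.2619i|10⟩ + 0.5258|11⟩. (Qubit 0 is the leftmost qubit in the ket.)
(0.4261 + 0.1852i)|00⟩ + (0.3718 + 0.382i)|01⟩ + (0.4261 - 0.1852i)|10⟩ + (-0.3718 + 0.382i)|11⟩

H on qubit 0 mixes each pair of kets that differ only in qubit 0: amplitudes (a, b) of (|…0…⟩, |…1…⟩) become ((a + b)/√2, (a − b)/√2). Kets absent from the input have amplitude 0.
(|00⟩, |10⟩): (a, b) = (0.6026, 0.2619i) → ((0.4261 + 0.1852i), (0.4261 - 0.1852i))
(|01⟩, |11⟩): (a, b) = (0.5402i, 0.5258) → ((0.3718 + 0.382i), (-0.3718 + 0.382i))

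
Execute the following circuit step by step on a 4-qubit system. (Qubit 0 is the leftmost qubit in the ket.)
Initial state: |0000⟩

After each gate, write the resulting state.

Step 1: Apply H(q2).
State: 1/√2|0000⟩ + 1/√2|0010⟩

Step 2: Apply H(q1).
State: 1/2|0000⟩ + 1/2|0010⟩ + 1/2|0100⟩ + 1/2|0110⟩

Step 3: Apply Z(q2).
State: 1/2|0000⟩ - 1/2|0010⟩ + 1/2|0100⟩ - 1/2|0110⟩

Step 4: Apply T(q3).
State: 1/2|0000⟩ - 1/2|0010⟩ + 1/2|0100⟩ - 1/2|0110⟩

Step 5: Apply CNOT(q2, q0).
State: 1/2|0000⟩ + 1/2|0100⟩ - 1/2|1010⟩ - 1/2|1110⟩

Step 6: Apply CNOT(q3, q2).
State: 1/2|0000⟩ + 1/2|0100⟩ - 1/2|1010⟩ - 1/2|1110⟩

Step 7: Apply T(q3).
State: 1/2|0000⟩ + 1/2|0100⟩ - 1/2|1010⟩ - 1/2|1110⟩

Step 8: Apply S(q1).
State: 1/2|0000⟩ + (1/2)i|0100⟩ - 1/2|1010⟩ - (1/2)i|1110⟩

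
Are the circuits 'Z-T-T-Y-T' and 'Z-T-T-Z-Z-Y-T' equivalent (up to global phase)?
Yes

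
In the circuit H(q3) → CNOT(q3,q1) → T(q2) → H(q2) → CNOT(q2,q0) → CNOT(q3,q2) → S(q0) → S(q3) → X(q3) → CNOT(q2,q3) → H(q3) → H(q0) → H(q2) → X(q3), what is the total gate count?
14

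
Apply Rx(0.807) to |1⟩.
-0.3926i|0⟩ + 0.9197|1⟩

Rx(0.807) = [[cos(θ/2), −i·sin(θ/2)], [−i·sin(θ/2), cos(θ/2)]]; θ = 0.807, cos(θ/2) ≈ 0.919692, sin(θ/2) ≈ 0.39264.
With a = amp(|0⟩) = 0 and b = amp(|1⟩) = 1:
new amp(|0⟩) = (0.919692)·a + (-0.39264i)·b = -0.3926i
new amp(|1⟩) = (-0.39264i)·a + (0.919692)·b = 0.9197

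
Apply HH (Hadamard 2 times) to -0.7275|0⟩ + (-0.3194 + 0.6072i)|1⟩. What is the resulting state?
-0.7275|0⟩ + (-0.3194 + 0.6072i)|1⟩

H² = I, so an even number of Hadamards cancels: H^2 = I and the state is unchanged.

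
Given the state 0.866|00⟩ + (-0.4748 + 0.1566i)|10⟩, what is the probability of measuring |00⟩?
0.75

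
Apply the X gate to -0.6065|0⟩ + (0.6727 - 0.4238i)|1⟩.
(0.6727 - 0.4238i)|0⟩ - 0.6065|1⟩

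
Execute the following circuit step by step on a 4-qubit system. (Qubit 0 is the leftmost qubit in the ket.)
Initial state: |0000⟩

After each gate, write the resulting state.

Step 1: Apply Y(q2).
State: i|0010⟩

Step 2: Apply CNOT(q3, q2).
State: i|0010⟩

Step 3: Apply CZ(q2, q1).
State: i|0010⟩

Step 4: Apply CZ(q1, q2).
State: i|0010⟩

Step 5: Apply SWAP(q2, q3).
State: i|0001⟩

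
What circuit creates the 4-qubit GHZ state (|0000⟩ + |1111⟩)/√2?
H(q0) → CNOT(q0,q1) → CNOT(q0,q2) → CNOT(q0,q3)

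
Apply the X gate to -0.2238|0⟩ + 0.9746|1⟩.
0.9746|0⟩ - 0.2238|1⟩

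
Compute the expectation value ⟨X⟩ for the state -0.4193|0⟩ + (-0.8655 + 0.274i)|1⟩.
0.7258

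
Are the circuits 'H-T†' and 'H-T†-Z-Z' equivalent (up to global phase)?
Yes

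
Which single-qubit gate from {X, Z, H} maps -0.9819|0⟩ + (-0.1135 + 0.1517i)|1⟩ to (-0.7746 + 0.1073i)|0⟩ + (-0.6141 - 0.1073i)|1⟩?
H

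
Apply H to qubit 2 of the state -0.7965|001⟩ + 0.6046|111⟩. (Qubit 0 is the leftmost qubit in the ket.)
-0.5632|000⟩ + 0.5632|001⟩ + 0.4275|110⟩ - 0.4275|111⟩

H on qubit 2 mixes each pair of kets that differ only in qubit 2: amplitudes (a, b) of (|…0…⟩, |…1…⟩) become ((a + b)/√2, (a − b)/√2). Kets absent from the input have amplitude 0.
(|000⟩, |001⟩): (a, b) = (0, -0.7965) → (-0.5632, 0.5632)
(|110⟩, |111⟩): (a, b) = (0, 0.6046) → (0.4275, -0.4275)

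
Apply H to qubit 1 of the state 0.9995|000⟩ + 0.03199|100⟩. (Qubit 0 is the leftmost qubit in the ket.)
0.7068|000⟩ + 0.7068|010⟩ + 0.02262|100⟩ + 0.02262|110⟩

H on qubit 1 mixes each pair of kets that differ only in qubit 1: amplitudes (a, b) of (|…0…⟩, |…1…⟩) become ((a + b)/√2, (a − b)/√2). Kets absent from the input have amplitude 0.
(|000⟩, |010⟩): (a, b) = (0.9995, 0) → (0.7068, 0.7068)
(|100⟩, |110⟩): (a, b) = (0.03199, 0) → (0.02262, 0.02262)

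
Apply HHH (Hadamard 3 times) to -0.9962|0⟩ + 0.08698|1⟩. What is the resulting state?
-0.6429|0⟩ - 0.7659|1⟩

H² = I, so H^3 = H: a single Hadamard. With (a, b) = (-0.9962, 0.08698), H gives ((a + b)/√2, (a − b)/√2) = (-0.6429, -0.7659).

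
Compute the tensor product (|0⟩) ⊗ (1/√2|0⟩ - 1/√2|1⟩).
1/√2|00⟩ - 1/√2|01⟩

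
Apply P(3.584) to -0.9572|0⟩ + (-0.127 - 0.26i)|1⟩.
-0.9572|0⟩ + (0.003463 + 0.2893i)|1⟩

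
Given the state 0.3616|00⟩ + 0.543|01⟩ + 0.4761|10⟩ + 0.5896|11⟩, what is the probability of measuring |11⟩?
0.3476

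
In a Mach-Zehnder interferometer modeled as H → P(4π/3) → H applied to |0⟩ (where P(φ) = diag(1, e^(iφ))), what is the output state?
(0.25 - 0.433i)|0⟩ + (0.75 + 0.433i)|1⟩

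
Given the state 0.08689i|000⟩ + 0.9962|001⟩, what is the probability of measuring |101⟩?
0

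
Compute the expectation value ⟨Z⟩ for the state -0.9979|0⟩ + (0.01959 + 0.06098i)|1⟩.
0.9917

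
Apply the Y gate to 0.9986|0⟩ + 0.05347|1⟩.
-0.05347i|0⟩ + 0.9986i|1⟩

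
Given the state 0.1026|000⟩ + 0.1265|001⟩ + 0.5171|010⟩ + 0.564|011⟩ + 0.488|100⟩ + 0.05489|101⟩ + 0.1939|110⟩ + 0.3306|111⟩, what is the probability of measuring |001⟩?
0.016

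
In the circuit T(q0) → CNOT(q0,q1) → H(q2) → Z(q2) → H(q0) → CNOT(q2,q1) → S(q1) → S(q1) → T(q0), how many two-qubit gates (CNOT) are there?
2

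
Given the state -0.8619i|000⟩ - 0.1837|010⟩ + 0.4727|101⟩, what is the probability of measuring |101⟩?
0.2234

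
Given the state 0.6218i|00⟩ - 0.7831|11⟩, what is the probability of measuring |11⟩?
0.6132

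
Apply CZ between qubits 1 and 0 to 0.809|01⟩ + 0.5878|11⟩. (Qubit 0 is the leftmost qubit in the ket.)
0.809|01⟩ - 0.5878|11⟩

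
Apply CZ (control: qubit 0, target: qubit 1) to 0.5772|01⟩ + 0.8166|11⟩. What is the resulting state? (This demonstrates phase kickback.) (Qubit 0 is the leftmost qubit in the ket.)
0.5772|01⟩ - 0.8166|11⟩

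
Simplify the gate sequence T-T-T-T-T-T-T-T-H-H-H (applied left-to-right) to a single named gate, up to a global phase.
H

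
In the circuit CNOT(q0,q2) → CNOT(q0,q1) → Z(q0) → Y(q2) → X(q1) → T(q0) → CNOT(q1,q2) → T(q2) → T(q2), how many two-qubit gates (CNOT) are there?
3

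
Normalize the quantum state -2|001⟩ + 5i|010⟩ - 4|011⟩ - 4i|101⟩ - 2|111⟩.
-0.2481|001⟩ + 0.6202i|010⟩ - 0.4961|011⟩ - 0.4961i|101⟩ - 0.2481|111⟩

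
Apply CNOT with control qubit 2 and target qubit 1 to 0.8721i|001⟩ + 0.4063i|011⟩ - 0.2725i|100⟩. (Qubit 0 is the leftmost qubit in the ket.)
0.4063i|001⟩ + 0.8721i|011⟩ - 0.2725i|100⟩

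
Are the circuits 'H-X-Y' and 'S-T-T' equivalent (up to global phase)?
No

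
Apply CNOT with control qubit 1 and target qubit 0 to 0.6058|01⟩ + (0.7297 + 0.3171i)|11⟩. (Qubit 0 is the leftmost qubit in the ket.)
(0.7297 + 0.3171i)|01⟩ + 0.6058|11⟩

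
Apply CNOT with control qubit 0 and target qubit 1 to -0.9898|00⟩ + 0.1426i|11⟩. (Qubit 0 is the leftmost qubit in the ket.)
-0.9898|00⟩ + 0.1426i|10⟩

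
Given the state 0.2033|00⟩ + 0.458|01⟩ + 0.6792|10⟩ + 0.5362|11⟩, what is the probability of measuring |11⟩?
0.2875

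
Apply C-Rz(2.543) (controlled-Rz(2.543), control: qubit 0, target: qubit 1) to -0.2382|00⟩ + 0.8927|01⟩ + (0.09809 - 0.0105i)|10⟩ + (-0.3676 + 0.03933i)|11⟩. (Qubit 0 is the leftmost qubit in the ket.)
-0.2382|00⟩ + 0.8927|01⟩ + (0.01889 - 0.09683i)|10⟩ + (-0.146 - 0.3397i)|11⟩

C-Rz(2.543) leaves the control-|0⟩ kets |00⟩, |01⟩ unchanged and applies Rz(2.543) to qubit 1 on the control-|1⟩ pair (|10⟩, |11⟩).
Rz(2.543) = [[e^(−iθ/2), 0], [0, e^(iθ/2)]] with e^(±iθ/2) = cos(θ/2) ± i·sin(θ/2); θ = 2.543, cos(θ/2) ≈ 0.294848, sin(θ/2) ≈ 0.955544.
With a = amp(|10⟩) = (0.09809 - 0.0105i) and b = amp(|11⟩) = (-0.3676 + 0.03933i):
new amp(|10⟩) = (0.294848 - 0.955544i)·a = (0.01889 - 0.09683i)
new amp(|11⟩) = (0.294848 + 0.955544i)·b = (-0.146 - 0.3397i)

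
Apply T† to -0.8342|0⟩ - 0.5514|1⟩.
-0.8342|0⟩ + (-0.3899 + 0.3899i)|1⟩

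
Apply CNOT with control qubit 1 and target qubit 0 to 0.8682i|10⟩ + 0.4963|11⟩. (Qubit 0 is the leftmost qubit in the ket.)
0.4963|01⟩ + 0.8682i|10⟩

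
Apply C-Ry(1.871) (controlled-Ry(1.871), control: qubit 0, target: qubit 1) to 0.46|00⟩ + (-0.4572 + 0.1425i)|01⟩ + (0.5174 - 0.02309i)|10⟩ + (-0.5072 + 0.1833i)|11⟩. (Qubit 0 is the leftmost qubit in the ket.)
0.46|00⟩ + (-0.4572 + 0.1425i)|01⟩ + (0.7153 - 0.1612i)|10⟩ + (0.1155 + 0.09019i)|11⟩

C-Ry(1.871) leaves the control-|0⟩ kets |00⟩, |01⟩ unchanged and applies Ry(1.871) to qubit 1 on the control-|1⟩ pair (|10⟩, |11⟩).
Ry(1.871) = [[cos(θ/2), −sin(θ/2)], [sin(θ/2), cos(θ/2)]]; θ = 1.871, cos(θ/2) ≈ 0.593416, sin(θ/2) ≈ 0.804896.
With a = amp(|10⟩) = (0.5174 - 0.02309i) and b = amp(|11⟩) = (-0.5072 + 0.1833i):
new amp(|10⟩) = (0.593416)·a + (-0.804896)·b = (0.7153 - 0.1612i)
new amp(|11⟩) = (0.804896)·a + (0.593416)·b = (0.1155 + 0.09019i)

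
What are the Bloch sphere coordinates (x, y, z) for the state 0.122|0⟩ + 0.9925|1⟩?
(0.2422, 0, -0.9702)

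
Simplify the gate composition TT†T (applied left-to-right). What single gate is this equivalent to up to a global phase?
T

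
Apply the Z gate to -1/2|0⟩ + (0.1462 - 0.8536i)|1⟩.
-1/2|0⟩ + (-0.1462 + 0.8536i)|1⟩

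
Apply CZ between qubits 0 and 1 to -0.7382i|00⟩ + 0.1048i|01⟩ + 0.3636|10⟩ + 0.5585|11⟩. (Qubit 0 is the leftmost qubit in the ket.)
-0.7382i|00⟩ + 0.1048i|01⟩ + 0.3636|10⟩ - 0.5585|11⟩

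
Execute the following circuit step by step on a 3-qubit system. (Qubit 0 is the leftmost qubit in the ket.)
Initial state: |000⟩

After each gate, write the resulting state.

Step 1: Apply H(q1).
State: 1/√2|000⟩ + 1/√2|010⟩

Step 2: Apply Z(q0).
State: 1/√2|000⟩ + 1/√2|010⟩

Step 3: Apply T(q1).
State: 1/√2|000⟩ + (1/2 + (1/2)i)|010⟩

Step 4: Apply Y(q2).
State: (1/√2)i|001⟩ + (-1/2 + (1/2)i)|011⟩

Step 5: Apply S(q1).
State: (1/√2)i|001⟩ + (-1/2 - (1/2)i)|011⟩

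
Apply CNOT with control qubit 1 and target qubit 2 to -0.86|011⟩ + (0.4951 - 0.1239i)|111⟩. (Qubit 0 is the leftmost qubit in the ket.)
-0.86|010⟩ + (0.4951 - 0.1239i)|110⟩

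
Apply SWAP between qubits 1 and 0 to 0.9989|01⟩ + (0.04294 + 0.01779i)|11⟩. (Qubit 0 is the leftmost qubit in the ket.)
0.9989|10⟩ + (0.04294 + 0.01779i)|11⟩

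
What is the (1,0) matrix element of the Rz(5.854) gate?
0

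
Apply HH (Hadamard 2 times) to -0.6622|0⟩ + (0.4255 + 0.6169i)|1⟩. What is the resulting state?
-0.6622|0⟩ + (0.4255 + 0.6169i)|1⟩

H² = I, so an even number of Hadamards cancels: H^2 = I and the state is unchanged.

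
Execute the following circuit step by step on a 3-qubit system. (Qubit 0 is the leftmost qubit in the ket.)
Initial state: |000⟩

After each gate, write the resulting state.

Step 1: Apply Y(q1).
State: i|010⟩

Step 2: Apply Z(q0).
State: i|010⟩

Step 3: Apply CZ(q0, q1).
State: i|010⟩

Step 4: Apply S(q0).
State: i|010⟩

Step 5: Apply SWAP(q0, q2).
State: i|010⟩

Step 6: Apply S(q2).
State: i|010⟩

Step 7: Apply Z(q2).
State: i|010⟩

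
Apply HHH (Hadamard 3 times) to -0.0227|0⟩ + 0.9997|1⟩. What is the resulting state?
0.6908|0⟩ - 0.7229|1⟩

H² = I, so H^3 = H: a single Hadamard. With (a, b) = (-0.0227, 0.9997), H gives ((a + b)/√2, (a − b)/√2) = (0.6908, -0.7229).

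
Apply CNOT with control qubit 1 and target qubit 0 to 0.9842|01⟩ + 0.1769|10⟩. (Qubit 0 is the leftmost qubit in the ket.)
0.1769|10⟩ + 0.9842|11⟩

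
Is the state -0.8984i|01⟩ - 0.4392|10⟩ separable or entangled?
Entangled

Writing the state as a|00⟩ + b|01⟩ + c|10⟩ + d|11⟩, it is a product state iff ad − bc = 0.
Here (a, b, c, d) = (0, -0.8984i, -0.4392, 0): ad − bc = (0)(0) − (-0.8984i)(-0.4392) = -0.3946i ≠ 0, so the state is entangled.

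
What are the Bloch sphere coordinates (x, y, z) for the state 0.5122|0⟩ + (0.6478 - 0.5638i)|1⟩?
(0.6636, -0.5776, -0.4752)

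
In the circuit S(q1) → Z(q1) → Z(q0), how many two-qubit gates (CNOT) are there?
0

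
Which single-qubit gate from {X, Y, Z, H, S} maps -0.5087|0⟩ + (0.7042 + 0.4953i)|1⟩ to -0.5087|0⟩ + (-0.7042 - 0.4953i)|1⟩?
Z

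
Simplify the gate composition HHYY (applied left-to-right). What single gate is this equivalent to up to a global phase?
I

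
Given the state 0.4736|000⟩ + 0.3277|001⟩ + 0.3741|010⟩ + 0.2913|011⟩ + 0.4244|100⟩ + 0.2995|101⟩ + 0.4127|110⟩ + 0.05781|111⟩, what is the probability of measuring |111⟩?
0.003342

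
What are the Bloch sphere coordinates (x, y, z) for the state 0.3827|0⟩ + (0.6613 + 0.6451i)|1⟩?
(0.5062, 0.4938, -0.707)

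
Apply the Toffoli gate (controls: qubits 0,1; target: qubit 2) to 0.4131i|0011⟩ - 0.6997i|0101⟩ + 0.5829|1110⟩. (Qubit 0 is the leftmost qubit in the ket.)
0.4131i|0011⟩ - 0.6997i|0101⟩ + 0.5829|1100⟩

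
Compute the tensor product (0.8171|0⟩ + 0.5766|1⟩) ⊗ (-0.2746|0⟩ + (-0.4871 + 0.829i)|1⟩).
-0.2244|00⟩ + (-0.398 + 0.6774i)|01⟩ - 0.1583|10⟩ + (-0.2809 + 0.478i)|11⟩

amp(|b₁b₂…⟩) = product of the factor amplitudes for bits b₁, b₂, …; only kets whose every factor amplitude is nonzero survive.
|00⟩: (0.8171)(-0.2746) = -0.2244
|01⟩: (0.8171)(-0.4871 + 0.829i) = (-0.398 + 0.6774i)
|10⟩: (0.5766)(-0.2746) = -0.1583
|11⟩: (0.5766)(-0.4871 + 0.829i) = (-0.2809 + 0.478i)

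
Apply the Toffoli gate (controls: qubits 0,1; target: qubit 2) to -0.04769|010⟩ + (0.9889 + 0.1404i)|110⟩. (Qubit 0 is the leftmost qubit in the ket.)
-0.04769|010⟩ + (0.9889 + 0.1404i)|111⟩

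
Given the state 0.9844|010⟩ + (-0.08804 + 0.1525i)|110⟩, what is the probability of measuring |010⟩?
0.969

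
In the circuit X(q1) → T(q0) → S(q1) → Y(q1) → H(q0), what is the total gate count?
5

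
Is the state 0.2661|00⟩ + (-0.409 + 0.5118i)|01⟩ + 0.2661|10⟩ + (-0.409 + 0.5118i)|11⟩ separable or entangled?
Separable

Writing the state as a|00⟩ + b|01⟩ + c|10⟩ + d|11⟩, it is a product state iff ad − bc = 0.
Here (a, b, c, d) = (0.2661, (-0.409 + 0.5118i), 0.2661, (-0.409 + 0.5118i)): ad − bc = (0.2661)(-0.409 + 0.5118i) − (-0.409 + 0.5118i)(0.2661) = 0, so the state is separable.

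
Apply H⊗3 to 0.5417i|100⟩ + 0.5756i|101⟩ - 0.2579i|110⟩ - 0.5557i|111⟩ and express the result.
0.1074i|000⟩ + 0.0933i|001⟩ + 0.6827i|010⟩ - 0.1173i|011⟩ - 0.1074i|100⟩ - 0.0933i|101⟩ - 0.6827i|110⟩ + 0.1173i|111⟩

H⊗3 gives amp(|y⟩) = (1/2√2) Σ_x (−1)^(x·y) amp(|x⟩), where x·y is the number of positions in which both x and y have a 1.
|000⟩: (0.5417i + 0.5756i - 0.2579i - 0.5557i)/(2√2) = 0.1074i
|001⟩: (0.5417i - 0.5756i - 0.2579i + 0.5557i)/(2√2) = 0.0933i
|010⟩: (0.5417i + 0.5756i + 0.2579i + 0.5557i)/(2√2) = 0.6827i
|011⟩: (0.5417i - 0.5756i + 0.2579i - 0.5557i)/(2√2) = -0.1173i
|100⟩: (-0.5417i - 0.5756i + 0.2579i + 0.5557i)/(2√2) = -0.1074i
|101⟩: (-0.5417i + 0.5756i + 0.2579i - 0.5557i)/(2√2) = -0.0933i
|110⟩: (-0.5417i - 0.5756i - 0.2579i - 0.5557i)/(2√2) = -0.6827i
|111⟩: (-0.5417i + 0.5756i - 0.2579i + 0.5557i)/(2√2) = 0.1173i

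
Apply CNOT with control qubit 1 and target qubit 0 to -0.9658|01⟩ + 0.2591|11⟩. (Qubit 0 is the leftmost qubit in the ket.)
0.2591|01⟩ - 0.9658|11⟩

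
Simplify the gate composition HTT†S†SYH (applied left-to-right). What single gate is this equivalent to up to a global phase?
Y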